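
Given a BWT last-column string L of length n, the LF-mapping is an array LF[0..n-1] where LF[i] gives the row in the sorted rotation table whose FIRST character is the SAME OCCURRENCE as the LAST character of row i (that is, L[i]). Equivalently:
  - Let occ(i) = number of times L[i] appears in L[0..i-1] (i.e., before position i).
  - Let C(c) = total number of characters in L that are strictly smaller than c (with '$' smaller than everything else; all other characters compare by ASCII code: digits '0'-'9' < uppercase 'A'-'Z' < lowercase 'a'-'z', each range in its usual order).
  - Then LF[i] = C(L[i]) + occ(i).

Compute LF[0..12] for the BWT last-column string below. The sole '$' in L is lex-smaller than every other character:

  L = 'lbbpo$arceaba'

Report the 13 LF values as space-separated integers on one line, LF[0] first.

Char counts: '$':1, 'a':3, 'b':3, 'c':1, 'e':1, 'l':1, 'o':1, 'p':1, 'r':1
C (first-col start): C('$')=0, C('a')=1, C('b')=4, C('c')=7, C('e')=8, C('l')=9, C('o')=10, C('p')=11, C('r')=12
L[0]='l': occ=0, LF[0]=C('l')+0=9+0=9
L[1]='b': occ=0, LF[1]=C('b')+0=4+0=4
L[2]='b': occ=1, LF[2]=C('b')+1=4+1=5
L[3]='p': occ=0, LF[3]=C('p')+0=11+0=11
L[4]='o': occ=0, LF[4]=C('o')+0=10+0=10
L[5]='$': occ=0, LF[5]=C('$')+0=0+0=0
L[6]='a': occ=0, LF[6]=C('a')+0=1+0=1
L[7]='r': occ=0, LF[7]=C('r')+0=12+0=12
L[8]='c': occ=0, LF[8]=C('c')+0=7+0=7
L[9]='e': occ=0, LF[9]=C('e')+0=8+0=8
L[10]='a': occ=1, LF[10]=C('a')+1=1+1=2
L[11]='b': occ=2, LF[11]=C('b')+2=4+2=6
L[12]='a': occ=2, LF[12]=C('a')+2=1+2=3

Answer: 9 4 5 11 10 0 1 12 7 8 2 6 3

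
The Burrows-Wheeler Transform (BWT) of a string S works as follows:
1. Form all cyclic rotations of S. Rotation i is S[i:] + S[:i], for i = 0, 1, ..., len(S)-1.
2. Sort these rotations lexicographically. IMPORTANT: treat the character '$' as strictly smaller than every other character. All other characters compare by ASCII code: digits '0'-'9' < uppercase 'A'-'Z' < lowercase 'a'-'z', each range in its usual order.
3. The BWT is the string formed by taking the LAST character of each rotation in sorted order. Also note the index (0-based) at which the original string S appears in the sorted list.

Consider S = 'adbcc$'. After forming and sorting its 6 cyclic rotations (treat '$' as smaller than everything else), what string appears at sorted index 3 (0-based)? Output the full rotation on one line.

All 6 rotations (rotation i = S[i:]+S[:i]):
  rot[0] = adbcc$
  rot[1] = dbcc$a
  rot[2] = bcc$ad
  rot[3] = cc$adb
  rot[4] = c$adbc
  rot[5] = $adbcc
Sorted (with $ < everything):
  sorted[0] = $adbcc
  sorted[1] = adbcc$
  sorted[2] = bcc$ad
  sorted[3] = c$adbc
  sorted[4] = cc$adb
  sorted[5] = dbcc$a
sorted[3] = c$adbc

Answer: c$adbc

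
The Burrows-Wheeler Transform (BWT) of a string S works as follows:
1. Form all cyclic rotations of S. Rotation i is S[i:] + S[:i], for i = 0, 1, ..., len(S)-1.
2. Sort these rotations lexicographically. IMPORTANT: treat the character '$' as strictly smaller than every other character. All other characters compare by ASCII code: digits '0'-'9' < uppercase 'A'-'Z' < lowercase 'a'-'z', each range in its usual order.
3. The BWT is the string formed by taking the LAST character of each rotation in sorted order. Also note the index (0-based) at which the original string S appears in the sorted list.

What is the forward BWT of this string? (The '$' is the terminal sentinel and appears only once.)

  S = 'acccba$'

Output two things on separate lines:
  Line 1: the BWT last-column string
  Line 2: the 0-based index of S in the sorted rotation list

Answer: ab$ccca
2

Derivation:
All 7 rotations (rotation i = S[i:]+S[:i]):
  rot[0] = acccba$
  rot[1] = cccba$a
  rot[2] = ccba$ac
  rot[3] = cba$acc
  rot[4] = ba$accc
  rot[5] = a$acccb
  rot[6] = $acccba
Sorted (with $ < everything):
  sorted[0] = $acccba  (last char: 'a')
  sorted[1] = a$acccb  (last char: 'b')
  sorted[2] = acccba$  (last char: '$')
  sorted[3] = ba$accc  (last char: 'c')
  sorted[4] = cba$acc  (last char: 'c')
  sorted[5] = ccba$ac  (last char: 'c')
  sorted[6] = cccba$a  (last char: 'a')
Last column: ab$ccca
Original string S is at sorted index 2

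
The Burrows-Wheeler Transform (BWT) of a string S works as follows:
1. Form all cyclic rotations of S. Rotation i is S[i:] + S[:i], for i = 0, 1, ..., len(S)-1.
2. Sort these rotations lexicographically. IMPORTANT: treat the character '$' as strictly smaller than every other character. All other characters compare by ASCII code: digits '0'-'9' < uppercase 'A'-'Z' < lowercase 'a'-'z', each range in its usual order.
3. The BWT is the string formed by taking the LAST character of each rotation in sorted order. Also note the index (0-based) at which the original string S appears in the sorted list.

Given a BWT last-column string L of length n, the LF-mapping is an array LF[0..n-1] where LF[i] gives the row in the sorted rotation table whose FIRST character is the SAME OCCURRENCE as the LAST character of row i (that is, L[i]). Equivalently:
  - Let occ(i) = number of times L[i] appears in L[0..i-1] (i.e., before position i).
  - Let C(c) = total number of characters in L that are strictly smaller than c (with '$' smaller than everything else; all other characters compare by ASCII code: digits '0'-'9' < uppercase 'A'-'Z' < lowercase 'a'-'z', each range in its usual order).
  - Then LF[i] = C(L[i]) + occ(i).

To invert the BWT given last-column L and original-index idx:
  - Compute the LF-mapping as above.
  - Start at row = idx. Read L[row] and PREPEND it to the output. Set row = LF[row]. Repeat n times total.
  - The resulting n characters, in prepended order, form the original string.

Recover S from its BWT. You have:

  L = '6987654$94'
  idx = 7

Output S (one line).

Answer: 849947566$

Derivation:
LF mapping: 4 8 7 6 5 3 1 0 9 2
Walk LF starting at row 7, prepending L[row]:
  step 1: row=7, L[7]='$', prepend. Next row=LF[7]=0
  step 2: row=0, L[0]='6', prepend. Next row=LF[0]=4
  step 3: row=4, L[4]='6', prepend. Next row=LF[4]=5
  step 4: row=5, L[5]='5', prepend. Next row=LF[5]=3
  step 5: row=3, L[3]='7', prepend. Next row=LF[3]=6
  step 6: row=6, L[6]='4', prepend. Next row=LF[6]=1
  step 7: row=1, L[1]='9', prepend. Next row=LF[1]=8
  step 8: row=8, L[8]='9', prepend. Next row=LF[8]=9
  step 9: row=9, L[9]='4', prepend. Next row=LF[9]=2
  step 10: row=2, L[2]='8', prepend. Next row=LF[2]=7
Reversed output: 849947566$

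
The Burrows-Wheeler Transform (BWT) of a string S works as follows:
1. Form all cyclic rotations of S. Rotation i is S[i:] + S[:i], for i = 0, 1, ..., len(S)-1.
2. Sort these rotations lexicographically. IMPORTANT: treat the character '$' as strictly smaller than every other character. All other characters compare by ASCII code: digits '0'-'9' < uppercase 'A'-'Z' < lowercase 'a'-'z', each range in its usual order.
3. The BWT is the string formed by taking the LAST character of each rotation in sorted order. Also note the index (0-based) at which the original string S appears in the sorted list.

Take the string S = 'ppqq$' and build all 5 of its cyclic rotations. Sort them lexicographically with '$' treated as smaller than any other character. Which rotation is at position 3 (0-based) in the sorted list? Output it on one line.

All 5 rotations (rotation i = S[i:]+S[:i]):
  rot[0] = ppqq$
  rot[1] = pqq$p
  rot[2] = qq$pp
  rot[3] = q$ppq
  rot[4] = $ppqq
Sorted (with $ < everything):
  sorted[0] = $ppqq
  sorted[1] = ppqq$
  sorted[2] = pqq$p
  sorted[3] = q$ppq
  sorted[4] = qq$pp
sorted[3] = q$ppq

Answer: q$ppq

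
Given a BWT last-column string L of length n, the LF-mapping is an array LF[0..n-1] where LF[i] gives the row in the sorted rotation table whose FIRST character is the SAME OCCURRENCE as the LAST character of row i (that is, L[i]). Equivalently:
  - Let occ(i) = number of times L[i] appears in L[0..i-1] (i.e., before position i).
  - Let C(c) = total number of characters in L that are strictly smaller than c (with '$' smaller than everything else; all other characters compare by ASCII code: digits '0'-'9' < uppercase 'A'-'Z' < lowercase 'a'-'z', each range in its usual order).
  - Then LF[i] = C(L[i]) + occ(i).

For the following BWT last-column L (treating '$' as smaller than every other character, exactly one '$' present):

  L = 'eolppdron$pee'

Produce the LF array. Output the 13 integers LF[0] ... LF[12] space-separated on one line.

Char counts: '$':1, 'd':1, 'e':3, 'l':1, 'n':1, 'o':2, 'p':3, 'r':1
C (first-col start): C('$')=0, C('d')=1, C('e')=2, C('l')=5, C('n')=6, C('o')=7, C('p')=9, C('r')=12
L[0]='e': occ=0, LF[0]=C('e')+0=2+0=2
L[1]='o': occ=0, LF[1]=C('o')+0=7+0=7
L[2]='l': occ=0, LF[2]=C('l')+0=5+0=5
L[3]='p': occ=0, LF[3]=C('p')+0=9+0=9
L[4]='p': occ=1, LF[4]=C('p')+1=9+1=10
L[5]='d': occ=0, LF[5]=C('d')+0=1+0=1
L[6]='r': occ=0, LF[6]=C('r')+0=12+0=12
L[7]='o': occ=1, LF[7]=C('o')+1=7+1=8
L[8]='n': occ=0, LF[8]=C('n')+0=6+0=6
L[9]='$': occ=0, LF[9]=C('$')+0=0+0=0
L[10]='p': occ=2, LF[10]=C('p')+2=9+2=11
L[11]='e': occ=1, LF[11]=C('e')+1=2+1=3
L[12]='e': occ=2, LF[12]=C('e')+2=2+2=4

Answer: 2 7 5 9 10 1 12 8 6 0 11 3 4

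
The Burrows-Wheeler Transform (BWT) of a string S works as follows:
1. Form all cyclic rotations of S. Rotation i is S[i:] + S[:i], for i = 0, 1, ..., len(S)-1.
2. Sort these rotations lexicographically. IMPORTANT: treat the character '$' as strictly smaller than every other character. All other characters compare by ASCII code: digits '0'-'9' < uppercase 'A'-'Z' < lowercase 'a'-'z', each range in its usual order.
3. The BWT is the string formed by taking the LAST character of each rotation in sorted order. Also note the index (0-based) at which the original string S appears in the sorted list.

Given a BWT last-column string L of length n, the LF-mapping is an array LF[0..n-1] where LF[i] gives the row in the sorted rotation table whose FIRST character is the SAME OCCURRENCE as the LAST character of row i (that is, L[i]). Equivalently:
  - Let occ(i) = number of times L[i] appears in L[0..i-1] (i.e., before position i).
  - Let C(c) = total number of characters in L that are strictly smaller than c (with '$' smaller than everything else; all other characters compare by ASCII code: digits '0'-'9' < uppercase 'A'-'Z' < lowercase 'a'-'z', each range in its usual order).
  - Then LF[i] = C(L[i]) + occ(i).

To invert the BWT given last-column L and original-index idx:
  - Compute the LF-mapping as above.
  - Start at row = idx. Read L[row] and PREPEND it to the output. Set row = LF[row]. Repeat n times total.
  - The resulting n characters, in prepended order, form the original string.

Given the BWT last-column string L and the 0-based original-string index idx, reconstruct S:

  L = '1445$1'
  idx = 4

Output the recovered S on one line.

LF mapping: 1 3 4 5 0 2
Walk LF starting at row 4, prepending L[row]:
  step 1: row=4, L[4]='$', prepend. Next row=LF[4]=0
  step 2: row=0, L[0]='1', prepend. Next row=LF[0]=1
  step 3: row=1, L[1]='4', prepend. Next row=LF[1]=3
  step 4: row=3, L[3]='5', prepend. Next row=LF[3]=5
  step 5: row=5, L[5]='1', prepend. Next row=LF[5]=2
  step 6: row=2, L[2]='4', prepend. Next row=LF[2]=4
Reversed output: 41541$

Answer: 41541$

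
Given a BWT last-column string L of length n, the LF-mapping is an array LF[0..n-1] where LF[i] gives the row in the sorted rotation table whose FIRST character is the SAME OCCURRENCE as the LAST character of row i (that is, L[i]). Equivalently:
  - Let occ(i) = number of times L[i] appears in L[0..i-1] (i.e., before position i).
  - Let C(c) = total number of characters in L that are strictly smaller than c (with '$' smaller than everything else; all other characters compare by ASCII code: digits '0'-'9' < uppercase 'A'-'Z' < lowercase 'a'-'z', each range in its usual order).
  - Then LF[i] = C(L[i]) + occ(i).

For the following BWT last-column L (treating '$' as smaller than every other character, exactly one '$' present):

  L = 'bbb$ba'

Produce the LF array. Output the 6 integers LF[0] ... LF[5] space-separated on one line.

Char counts: '$':1, 'a':1, 'b':4
C (first-col start): C('$')=0, C('a')=1, C('b')=2
L[0]='b': occ=0, LF[0]=C('b')+0=2+0=2
L[1]='b': occ=1, LF[1]=C('b')+1=2+1=3
L[2]='b': occ=2, LF[2]=C('b')+2=2+2=4
L[3]='$': occ=0, LF[3]=C('$')+0=0+0=0
L[4]='b': occ=3, LF[4]=C('b')+3=2+3=5
L[5]='a': occ=0, LF[5]=C('a')+0=1+0=1

Answer: 2 3 4 0 5 1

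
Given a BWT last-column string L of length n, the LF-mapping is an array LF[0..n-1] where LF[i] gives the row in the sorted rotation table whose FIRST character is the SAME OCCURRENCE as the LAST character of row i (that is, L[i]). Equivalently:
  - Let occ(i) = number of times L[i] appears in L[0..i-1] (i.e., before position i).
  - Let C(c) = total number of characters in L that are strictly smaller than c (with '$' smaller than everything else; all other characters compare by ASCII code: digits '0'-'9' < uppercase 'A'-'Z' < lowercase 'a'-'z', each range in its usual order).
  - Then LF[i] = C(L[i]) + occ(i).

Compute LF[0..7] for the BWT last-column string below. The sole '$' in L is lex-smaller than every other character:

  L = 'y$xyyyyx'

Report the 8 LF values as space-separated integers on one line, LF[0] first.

Char counts: '$':1, 'x':2, 'y':5
C (first-col start): C('$')=0, C('x')=1, C('y')=3
L[0]='y': occ=0, LF[0]=C('y')+0=3+0=3
L[1]='$': occ=0, LF[1]=C('$')+0=0+0=0
L[2]='x': occ=0, LF[2]=C('x')+0=1+0=1
L[3]='y': occ=1, LF[3]=C('y')+1=3+1=4
L[4]='y': occ=2, LF[4]=C('y')+2=3+2=5
L[5]='y': occ=3, LF[5]=C('y')+3=3+3=6
L[6]='y': occ=4, LF[6]=C('y')+4=3+4=7
L[7]='x': occ=1, LF[7]=C('x')+1=1+1=2

Answer: 3 0 1 4 5 6 7 2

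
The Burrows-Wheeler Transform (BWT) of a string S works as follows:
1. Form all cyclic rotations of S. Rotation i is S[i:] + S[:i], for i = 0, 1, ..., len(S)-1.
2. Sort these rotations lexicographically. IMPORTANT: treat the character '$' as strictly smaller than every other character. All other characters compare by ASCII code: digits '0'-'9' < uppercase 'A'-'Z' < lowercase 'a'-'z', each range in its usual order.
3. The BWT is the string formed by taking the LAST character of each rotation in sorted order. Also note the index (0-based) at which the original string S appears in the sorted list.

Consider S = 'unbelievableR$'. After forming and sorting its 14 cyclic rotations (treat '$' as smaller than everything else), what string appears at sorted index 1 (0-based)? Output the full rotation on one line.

All 14 rotations (rotation i = S[i:]+S[:i]):
  rot[0] = unbelievableR$
  rot[1] = nbelievableR$u
  rot[2] = believableR$un
  rot[3] = elievableR$unb
  rot[4] = lievableR$unbe
  rot[5] = ievableR$unbel
  rot[6] = evableR$unbeli
  rot[7] = vableR$unbelie
  rot[8] = ableR$unbeliev
  rot[9] = bleR$unbelieva
  rot[10] = leR$unbelievab
  rot[11] = eR$unbelievabl
  rot[12] = R$unbelievable
  rot[13] = $unbelievableR
Sorted (with $ < everything):
  sorted[0] = $unbelievableR
  sorted[1] = R$unbelievable
  sorted[2] = ableR$unbeliev
  sorted[3] = believableR$un
  sorted[4] = bleR$unbelieva
  sorted[5] = eR$unbelievabl
  sorted[6] = elievableR$unb
  sorted[7] = evableR$unbeli
  sorted[8] = ievableR$unbel
  sorted[9] = leR$unbelievab
  sorted[10] = lievableR$unbe
  sorted[11] = nbelievableR$u
  sorted[12] = unbelievableR$
  sorted[13] = vableR$unbelie
sorted[1] = R$unbelievable

Answer: R$unbelievable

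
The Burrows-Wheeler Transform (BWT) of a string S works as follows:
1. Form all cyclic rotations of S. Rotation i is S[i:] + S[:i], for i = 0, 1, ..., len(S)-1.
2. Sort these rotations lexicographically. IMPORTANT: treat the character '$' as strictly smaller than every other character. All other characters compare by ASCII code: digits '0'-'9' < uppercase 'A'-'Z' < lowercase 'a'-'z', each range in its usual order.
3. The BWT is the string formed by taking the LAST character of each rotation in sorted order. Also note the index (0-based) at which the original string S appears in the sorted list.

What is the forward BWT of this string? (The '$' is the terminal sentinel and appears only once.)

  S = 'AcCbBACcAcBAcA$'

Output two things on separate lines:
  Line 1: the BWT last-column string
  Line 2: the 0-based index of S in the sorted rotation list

Answer: AcBBc$bccACACAA
5

Derivation:
All 15 rotations (rotation i = S[i:]+S[:i]):
  rot[0] = AcCbBACcAcBAcA$
  rot[1] = cCbBACcAcBAcA$A
  rot[2] = CbBACcAcBAcA$Ac
  rot[3] = bBACcAcBAcA$AcC
  rot[4] = BACcAcBAcA$AcCb
  rot[5] = ACcAcBAcA$AcCbB
  rot[6] = CcAcBAcA$AcCbBA
  rot[7] = cAcBAcA$AcCbBAC
  rot[8] = AcBAcA$AcCbBACc
  rot[9] = cBAcA$AcCbBACcA
  rot[10] = BAcA$AcCbBACcAc
  rot[11] = AcA$AcCbBACcAcB
  rot[12] = cA$AcCbBACcAcBA
  rot[13] = A$AcCbBACcAcBAc
  rot[14] = $AcCbBACcAcBAcA
Sorted (with $ < everything):
  sorted[0] = $AcCbBACcAcBAcA  (last char: 'A')
  sorted[1] = A$AcCbBACcAcBAc  (last char: 'c')
  sorted[2] = ACcAcBAcA$AcCbB  (last char: 'B')
  sorted[3] = AcA$AcCbBACcAcB  (last char: 'B')
  sorted[4] = AcBAcA$AcCbBACc  (last char: 'c')
  sorted[5] = AcCbBACcAcBAcA$  (last char: '$')
  sorted[6] = BACcAcBAcA$AcCb  (last char: 'b')
  sorted[7] = BAcA$AcCbBACcAc  (last char: 'c')
  sorted[8] = CbBACcAcBAcA$Ac  (last char: 'c')
  sorted[9] = CcAcBAcA$AcCbBA  (last char: 'A')
  sorted[10] = bBACcAcBAcA$AcC  (last char: 'C')
  sorted[11] = cA$AcCbBACcAcBA  (last char: 'A')
  sorted[12] = cAcBAcA$AcCbBAC  (last char: 'C')
  sorted[13] = cBAcA$AcCbBACcA  (last char: 'A')
  sorted[14] = cCbBACcAcBAcA$A  (last char: 'A')
Last column: AcBBc$bccACACAA
Original string S is at sorted index 5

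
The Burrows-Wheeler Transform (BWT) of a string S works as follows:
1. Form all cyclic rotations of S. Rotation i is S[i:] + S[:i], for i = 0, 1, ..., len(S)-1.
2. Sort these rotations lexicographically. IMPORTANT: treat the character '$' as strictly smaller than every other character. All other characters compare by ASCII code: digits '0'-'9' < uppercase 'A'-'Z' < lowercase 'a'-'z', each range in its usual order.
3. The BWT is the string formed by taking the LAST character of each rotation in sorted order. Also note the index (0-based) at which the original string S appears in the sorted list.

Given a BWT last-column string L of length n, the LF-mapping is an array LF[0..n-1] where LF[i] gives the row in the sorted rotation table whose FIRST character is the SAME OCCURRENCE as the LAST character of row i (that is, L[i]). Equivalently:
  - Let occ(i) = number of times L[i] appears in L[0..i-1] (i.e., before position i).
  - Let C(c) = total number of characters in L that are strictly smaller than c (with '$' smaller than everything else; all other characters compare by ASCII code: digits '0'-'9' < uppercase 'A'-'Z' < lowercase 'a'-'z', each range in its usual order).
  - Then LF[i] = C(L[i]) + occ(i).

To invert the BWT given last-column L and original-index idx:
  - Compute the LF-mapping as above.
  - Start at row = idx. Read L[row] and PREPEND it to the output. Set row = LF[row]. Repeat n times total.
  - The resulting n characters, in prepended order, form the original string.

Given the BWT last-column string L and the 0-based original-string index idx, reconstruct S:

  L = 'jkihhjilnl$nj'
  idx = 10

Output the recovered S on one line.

LF mapping: 5 8 3 1 2 6 4 9 11 10 0 12 7
Walk LF starting at row 10, prepending L[row]:
  step 1: row=10, L[10]='$', prepend. Next row=LF[10]=0
  step 2: row=0, L[0]='j', prepend. Next row=LF[0]=5
  step 3: row=5, L[5]='j', prepend. Next row=LF[5]=6
  step 4: row=6, L[6]='i', prepend. Next row=LF[6]=4
  step 5: row=4, L[4]='h', prepend. Next row=LF[4]=2
  step 6: row=2, L[2]='i', prepend. Next row=LF[2]=3
  step 7: row=3, L[3]='h', prepend. Next row=LF[3]=1
  step 8: row=1, L[1]='k', prepend. Next row=LF[1]=8
  step 9: row=8, L[8]='n', prepend. Next row=LF[8]=11
  step 10: row=11, L[11]='n', prepend. Next row=LF[11]=12
  step 11: row=12, L[12]='j', prepend. Next row=LF[12]=7
  step 12: row=7, L[7]='l', prepend. Next row=LF[7]=9
  step 13: row=9, L[9]='l', prepend. Next row=LF[9]=10
Reversed output: lljnnkhihijj$

Answer: lljnnkhihijj$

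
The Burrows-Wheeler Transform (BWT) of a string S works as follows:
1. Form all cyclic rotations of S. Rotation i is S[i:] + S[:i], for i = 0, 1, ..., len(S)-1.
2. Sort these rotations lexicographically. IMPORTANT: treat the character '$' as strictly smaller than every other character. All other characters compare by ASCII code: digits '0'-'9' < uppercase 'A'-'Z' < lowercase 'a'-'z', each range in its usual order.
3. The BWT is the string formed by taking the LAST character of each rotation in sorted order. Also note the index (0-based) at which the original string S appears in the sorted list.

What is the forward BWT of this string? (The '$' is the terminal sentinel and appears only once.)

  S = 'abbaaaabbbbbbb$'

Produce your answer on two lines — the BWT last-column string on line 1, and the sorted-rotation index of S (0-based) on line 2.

Answer: bbaa$abbbabbbba
4

Derivation:
All 15 rotations (rotation i = S[i:]+S[:i]):
  rot[0] = abbaaaabbbbbbb$
  rot[1] = bbaaaabbbbbbb$a
  rot[2] = baaaabbbbbbb$ab
  rot[3] = aaaabbbbbbb$abb
  rot[4] = aaabbbbbbb$abba
  rot[5] = aabbbbbbb$abbaa
  rot[6] = abbbbbbb$abbaaa
  rot[7] = bbbbbbb$abbaaaa
  rot[8] = bbbbbb$abbaaaab
  rot[9] = bbbbb$abbaaaabb
  rot[10] = bbbb$abbaaaabbb
  rot[11] = bbb$abbaaaabbbb
  rot[12] = bb$abbaaaabbbbb
  rot[13] = b$abbaaaabbbbbb
  rot[14] = $abbaaaabbbbbbb
Sorted (with $ < everything):
  sorted[0] = $abbaaaabbbbbbb  (last char: 'b')
  sorted[1] = aaaabbbbbbb$abb  (last char: 'b')
  sorted[2] = aaabbbbbbb$abba  (last char: 'a')
  sorted[3] = aabbbbbbb$abbaa  (last char: 'a')
  sorted[4] = abbaaaabbbbbbb$  (last char: '$')
  sorted[5] = abbbbbbb$abbaaa  (last char: 'a')
  sorted[6] = b$abbaaaabbbbbb  (last char: 'b')
  sorted[7] = baaaabbbbbbb$ab  (last char: 'b')
  sorted[8] = bb$abbaaaabbbbb  (last char: 'b')
  sorted[9] = bbaaaabbbbbbb$a  (last char: 'a')
  sorted[10] = bbb$abbaaaabbbb  (last char: 'b')
  sorted[11] = bbbb$abbaaaabbb  (last char: 'b')
  sorted[12] = bbbbb$abbaaaabb  (last char: 'b')
  sorted[13] = bbbbbb$abbaaaab  (last char: 'b')
  sorted[14] = bbbbbbb$abbaaaa  (last char: 'a')
Last column: bbaa$abbbabbbba
Original string S is at sorted index 4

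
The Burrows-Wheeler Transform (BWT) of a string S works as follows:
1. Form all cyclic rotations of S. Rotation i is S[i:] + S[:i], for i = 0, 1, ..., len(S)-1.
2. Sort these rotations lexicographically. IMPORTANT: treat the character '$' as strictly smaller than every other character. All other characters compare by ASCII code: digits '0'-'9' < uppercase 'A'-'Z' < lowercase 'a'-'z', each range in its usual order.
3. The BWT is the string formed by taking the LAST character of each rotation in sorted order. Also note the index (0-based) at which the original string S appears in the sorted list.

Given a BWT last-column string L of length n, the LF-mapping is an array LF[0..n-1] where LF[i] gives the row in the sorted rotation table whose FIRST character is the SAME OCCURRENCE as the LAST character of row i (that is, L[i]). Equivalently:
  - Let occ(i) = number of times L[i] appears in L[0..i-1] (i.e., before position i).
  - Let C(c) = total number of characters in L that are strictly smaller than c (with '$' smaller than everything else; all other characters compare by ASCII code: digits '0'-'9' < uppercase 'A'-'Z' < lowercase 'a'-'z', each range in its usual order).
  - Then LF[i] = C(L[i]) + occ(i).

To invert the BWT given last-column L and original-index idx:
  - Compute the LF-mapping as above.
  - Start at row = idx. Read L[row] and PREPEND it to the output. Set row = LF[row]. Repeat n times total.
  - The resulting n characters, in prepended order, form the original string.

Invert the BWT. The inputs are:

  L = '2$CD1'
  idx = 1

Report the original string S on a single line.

LF mapping: 2 0 3 4 1
Walk LF starting at row 1, prepending L[row]:
  step 1: row=1, L[1]='$', prepend. Next row=LF[1]=0
  step 2: row=0, L[0]='2', prepend. Next row=LF[0]=2
  step 3: row=2, L[2]='C', prepend. Next row=LF[2]=3
  step 4: row=3, L[3]='D', prepend. Next row=LF[3]=4
  step 5: row=4, L[4]='1', prepend. Next row=LF[4]=1
Reversed output: 1DC2$

Answer: 1DC2$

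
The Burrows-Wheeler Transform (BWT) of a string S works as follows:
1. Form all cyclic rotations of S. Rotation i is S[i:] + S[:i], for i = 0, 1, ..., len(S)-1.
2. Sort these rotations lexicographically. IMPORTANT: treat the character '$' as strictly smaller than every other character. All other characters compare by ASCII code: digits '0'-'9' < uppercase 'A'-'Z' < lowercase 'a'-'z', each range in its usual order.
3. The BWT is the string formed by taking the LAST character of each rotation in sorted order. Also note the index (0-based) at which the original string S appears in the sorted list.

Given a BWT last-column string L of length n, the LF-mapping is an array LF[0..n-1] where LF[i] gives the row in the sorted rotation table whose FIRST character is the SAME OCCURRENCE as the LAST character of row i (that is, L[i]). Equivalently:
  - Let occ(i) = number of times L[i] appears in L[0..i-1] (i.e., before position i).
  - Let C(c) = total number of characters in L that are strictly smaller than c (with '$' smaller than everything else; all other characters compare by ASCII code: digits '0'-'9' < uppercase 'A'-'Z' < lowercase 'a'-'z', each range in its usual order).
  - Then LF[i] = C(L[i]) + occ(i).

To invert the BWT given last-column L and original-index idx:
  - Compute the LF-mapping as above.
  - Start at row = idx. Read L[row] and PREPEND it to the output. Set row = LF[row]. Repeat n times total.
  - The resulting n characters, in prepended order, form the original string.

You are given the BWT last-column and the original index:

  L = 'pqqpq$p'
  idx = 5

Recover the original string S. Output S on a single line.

Answer: qppqqp$

Derivation:
LF mapping: 1 4 5 2 6 0 3
Walk LF starting at row 5, prepending L[row]:
  step 1: row=5, L[5]='$', prepend. Next row=LF[5]=0
  step 2: row=0, L[0]='p', prepend. Next row=LF[0]=1
  step 3: row=1, L[1]='q', prepend. Next row=LF[1]=4
  step 4: row=4, L[4]='q', prepend. Next row=LF[4]=6
  step 5: row=6, L[6]='p', prepend. Next row=LF[6]=3
  step 6: row=3, L[3]='p', prepend. Next row=LF[3]=2
  step 7: row=2, L[2]='q', prepend. Next row=LF[2]=5
Reversed output: qppqqp$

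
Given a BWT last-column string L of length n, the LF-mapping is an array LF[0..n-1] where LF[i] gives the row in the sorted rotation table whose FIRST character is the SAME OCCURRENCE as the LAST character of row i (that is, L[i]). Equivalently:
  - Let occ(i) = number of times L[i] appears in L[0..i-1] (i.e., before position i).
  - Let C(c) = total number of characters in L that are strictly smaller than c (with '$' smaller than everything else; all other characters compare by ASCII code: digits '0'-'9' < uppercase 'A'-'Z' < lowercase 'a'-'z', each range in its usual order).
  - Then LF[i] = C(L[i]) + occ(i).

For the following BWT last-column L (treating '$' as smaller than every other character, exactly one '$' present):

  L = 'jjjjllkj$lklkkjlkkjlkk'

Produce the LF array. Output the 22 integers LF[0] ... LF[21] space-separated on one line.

Answer: 1 2 3 4 16 17 8 5 0 18 9 19 10 11 6 20 12 13 7 21 14 15

Derivation:
Char counts: '$':1, 'j':7, 'k':8, 'l':6
C (first-col start): C('$')=0, C('j')=1, C('k')=8, C('l')=16
L[0]='j': occ=0, LF[0]=C('j')+0=1+0=1
L[1]='j': occ=1, LF[1]=C('j')+1=1+1=2
L[2]='j': occ=2, LF[2]=C('j')+2=1+2=3
L[3]='j': occ=3, LF[3]=C('j')+3=1+3=4
L[4]='l': occ=0, LF[4]=C('l')+0=16+0=16
L[5]='l': occ=1, LF[5]=C('l')+1=16+1=17
L[6]='k': occ=0, LF[6]=C('k')+0=8+0=8
L[7]='j': occ=4, LF[7]=C('j')+4=1+4=5
L[8]='$': occ=0, LF[8]=C('$')+0=0+0=0
L[9]='l': occ=2, LF[9]=C('l')+2=16+2=18
L[10]='k': occ=1, LF[10]=C('k')+1=8+1=9
L[11]='l': occ=3, LF[11]=C('l')+3=16+3=19
L[12]='k': occ=2, LF[12]=C('k')+2=8+2=10
L[13]='k': occ=3, LF[13]=C('k')+3=8+3=11
L[14]='j': occ=5, LF[14]=C('j')+5=1+5=6
L[15]='l': occ=4, LF[15]=C('l')+4=16+4=20
L[16]='k': occ=4, LF[16]=C('k')+4=8+4=12
L[17]='k': occ=5, LF[17]=C('k')+5=8+5=13
L[18]='j': occ=6, LF[18]=C('j')+6=1+6=7
L[19]='l': occ=5, LF[19]=C('l')+5=16+5=21
L[20]='k': occ=6, LF[20]=C('k')+6=8+6=14
L[21]='k': occ=7, LF[21]=C('k')+7=8+7=15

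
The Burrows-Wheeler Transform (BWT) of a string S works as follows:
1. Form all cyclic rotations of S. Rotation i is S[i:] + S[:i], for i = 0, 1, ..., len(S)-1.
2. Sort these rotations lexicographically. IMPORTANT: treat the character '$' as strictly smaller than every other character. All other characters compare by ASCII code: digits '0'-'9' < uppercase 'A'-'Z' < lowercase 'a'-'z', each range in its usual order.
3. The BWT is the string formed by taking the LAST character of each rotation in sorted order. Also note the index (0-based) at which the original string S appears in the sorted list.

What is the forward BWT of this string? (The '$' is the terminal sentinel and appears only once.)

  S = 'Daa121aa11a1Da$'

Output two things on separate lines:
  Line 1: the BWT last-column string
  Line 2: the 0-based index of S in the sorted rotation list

Answer: aaaa1211$Daa11D
8

Derivation:
All 15 rotations (rotation i = S[i:]+S[:i]):
  rot[0] = Daa121aa11a1Da$
  rot[1] = aa121aa11a1Da$D
  rot[2] = a121aa11a1Da$Da
  rot[3] = 121aa11a1Da$Daa
  rot[4] = 21aa11a1Da$Daa1
  rot[5] = 1aa11a1Da$Daa12
  rot[6] = aa11a1Da$Daa121
  rot[7] = a11a1Da$Daa121a
  rot[8] = 11a1Da$Daa121aa
  rot[9] = 1a1Da$Daa121aa1
  rot[10] = a1Da$Daa121aa11
  rot[11] = 1Da$Daa121aa11a
  rot[12] = Da$Daa121aa11a1
  rot[13] = a$Daa121aa11a1D
  rot[14] = $Daa121aa11a1Da
Sorted (with $ < everything):
  sorted[0] = $Daa121aa11a1Da  (last char: 'a')
  sorted[1] = 11a1Da$Daa121aa  (last char: 'a')
  sorted[2] = 121aa11a1Da$Daa  (last char: 'a')
  sorted[3] = 1Da$Daa121aa11a  (last char: 'a')
  sorted[4] = 1a1Da$Daa121aa1  (last char: '1')
  sorted[5] = 1aa11a1Da$Daa12  (last char: '2')
  sorted[6] = 21aa11a1Da$Daa1  (last char: '1')
  sorted[7] = Da$Daa121aa11a1  (last char: '1')
  sorted[8] = Daa121aa11a1Da$  (last char: '$')
  sorted[9] = a$Daa121aa11a1D  (last char: 'D')
  sorted[10] = a11a1Da$Daa121a  (last char: 'a')
  sorted[11] = a121aa11a1Da$Da  (last char: 'a')
  sorted[12] = a1Da$Daa121aa11  (last char: '1')
  sorted[13] = aa11a1Da$Daa121  (last char: '1')
  sorted[14] = aa121aa11a1Da$D  (last char: 'D')
Last column: aaaa1211$Daa11D
Original string S is at sorted index 8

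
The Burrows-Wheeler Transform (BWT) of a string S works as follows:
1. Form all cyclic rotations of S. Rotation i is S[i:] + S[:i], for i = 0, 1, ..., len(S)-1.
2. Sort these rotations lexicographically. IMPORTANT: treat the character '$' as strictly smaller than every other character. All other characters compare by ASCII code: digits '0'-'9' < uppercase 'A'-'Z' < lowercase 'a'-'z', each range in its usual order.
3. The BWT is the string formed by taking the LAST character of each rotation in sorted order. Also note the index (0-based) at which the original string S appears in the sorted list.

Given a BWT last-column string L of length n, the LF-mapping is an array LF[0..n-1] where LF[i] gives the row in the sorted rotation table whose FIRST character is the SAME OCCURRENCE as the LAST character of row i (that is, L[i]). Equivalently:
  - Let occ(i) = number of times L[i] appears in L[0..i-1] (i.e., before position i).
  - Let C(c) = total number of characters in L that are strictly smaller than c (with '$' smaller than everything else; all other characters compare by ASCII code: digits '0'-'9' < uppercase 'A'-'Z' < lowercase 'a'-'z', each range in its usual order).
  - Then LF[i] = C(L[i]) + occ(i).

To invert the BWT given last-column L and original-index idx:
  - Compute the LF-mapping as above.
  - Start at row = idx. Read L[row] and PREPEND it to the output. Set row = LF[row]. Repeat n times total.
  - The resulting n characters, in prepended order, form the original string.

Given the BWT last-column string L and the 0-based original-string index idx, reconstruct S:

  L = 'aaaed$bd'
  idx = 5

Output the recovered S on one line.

LF mapping: 1 2 3 7 5 0 4 6
Walk LF starting at row 5, prepending L[row]:
  step 1: row=5, L[5]='$', prepend. Next row=LF[5]=0
  step 2: row=0, L[0]='a', prepend. Next row=LF[0]=1
  step 3: row=1, L[1]='a', prepend. Next row=LF[1]=2
  step 4: row=2, L[2]='a', prepend. Next row=LF[2]=3
  step 5: row=3, L[3]='e', prepend. Next row=LF[3]=7
  step 6: row=7, L[7]='d', prepend. Next row=LF[7]=6
  step 7: row=6, L[6]='b', prepend. Next row=LF[6]=4
  step 8: row=4, L[4]='d', prepend. Next row=LF[4]=5
Reversed output: dbdeaaa$

Answer: dbdeaaa$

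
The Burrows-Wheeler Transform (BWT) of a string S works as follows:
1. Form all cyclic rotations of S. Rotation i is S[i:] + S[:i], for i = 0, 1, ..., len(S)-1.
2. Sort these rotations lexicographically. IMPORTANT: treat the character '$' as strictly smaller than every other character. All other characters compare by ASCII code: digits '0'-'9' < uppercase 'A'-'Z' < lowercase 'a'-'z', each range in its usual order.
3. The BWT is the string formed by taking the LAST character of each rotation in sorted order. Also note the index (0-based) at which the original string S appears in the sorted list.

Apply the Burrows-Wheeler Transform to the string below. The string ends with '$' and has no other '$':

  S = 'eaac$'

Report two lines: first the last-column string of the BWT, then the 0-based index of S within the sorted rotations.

All 5 rotations (rotation i = S[i:]+S[:i]):
  rot[0] = eaac$
  rot[1] = aac$e
  rot[2] = ac$ea
  rot[3] = c$eaa
  rot[4] = $eaac
Sorted (with $ < everything):
  sorted[0] = $eaac  (last char: 'c')
  sorted[1] = aac$e  (last char: 'e')
  sorted[2] = ac$ea  (last char: 'a')
  sorted[3] = c$eaa  (last char: 'a')
  sorted[4] = eaac$  (last char: '$')
Last column: ceaa$
Original string S is at sorted index 4

Answer: ceaa$
4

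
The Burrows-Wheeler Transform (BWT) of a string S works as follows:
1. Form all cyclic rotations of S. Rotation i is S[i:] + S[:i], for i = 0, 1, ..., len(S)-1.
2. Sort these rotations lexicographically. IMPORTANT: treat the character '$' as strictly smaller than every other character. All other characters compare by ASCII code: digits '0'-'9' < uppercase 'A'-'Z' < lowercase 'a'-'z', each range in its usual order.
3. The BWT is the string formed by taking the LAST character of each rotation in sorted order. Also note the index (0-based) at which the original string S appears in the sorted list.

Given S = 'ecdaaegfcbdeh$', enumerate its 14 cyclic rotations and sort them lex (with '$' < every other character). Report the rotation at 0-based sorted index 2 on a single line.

Answer: aegfcbdeh$ecda

Derivation:
All 14 rotations (rotation i = S[i:]+S[:i]):
  rot[0] = ecdaaegfcbdeh$
  rot[1] = cdaaegfcbdeh$e
  rot[2] = daaegfcbdeh$ec
  rot[3] = aaegfcbdeh$ecd
  rot[4] = aegfcbdeh$ecda
  rot[5] = egfcbdeh$ecdaa
  rot[6] = gfcbdeh$ecdaae
  rot[7] = fcbdeh$ecdaaeg
  rot[8] = cbdeh$ecdaaegf
  rot[9] = bdeh$ecdaaegfc
  rot[10] = deh$ecdaaegfcb
  rot[11] = eh$ecdaaegfcbd
  rot[12] = h$ecdaaegfcbde
  rot[13] = $ecdaaegfcbdeh
Sorted (with $ < everything):
  sorted[0] = $ecdaaegfcbdeh
  sorted[1] = aaegfcbdeh$ecd
  sorted[2] = aegfcbdeh$ecda
  sorted[3] = bdeh$ecdaaegfc
  sorted[4] = cbdeh$ecdaaegf
  sorted[5] = cdaaegfcbdeh$e
  sorted[6] = daaegfcbdeh$ec
  sorted[7] = deh$ecdaaegfcb
  sorted[8] = ecdaaegfcbdeh$
  sorted[9] = egfcbdeh$ecdaa
  sorted[10] = eh$ecdaaegfcbd
  sorted[11] = fcbdeh$ecdaaeg
  sorted[12] = gfcbdeh$ecdaae
  sorted[13] = h$ecdaaegfcbde
sorted[2] = aegfcbdeh$ecda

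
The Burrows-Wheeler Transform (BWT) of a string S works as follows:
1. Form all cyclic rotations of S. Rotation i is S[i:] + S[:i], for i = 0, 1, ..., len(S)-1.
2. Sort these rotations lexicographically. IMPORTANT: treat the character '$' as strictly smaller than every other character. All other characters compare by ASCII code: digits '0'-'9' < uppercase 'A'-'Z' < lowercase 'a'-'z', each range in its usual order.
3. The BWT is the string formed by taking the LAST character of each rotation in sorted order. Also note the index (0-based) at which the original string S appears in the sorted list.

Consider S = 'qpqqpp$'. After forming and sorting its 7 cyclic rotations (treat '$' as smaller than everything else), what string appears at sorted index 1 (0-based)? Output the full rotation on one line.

All 7 rotations (rotation i = S[i:]+S[:i]):
  rot[0] = qpqqpp$
  rot[1] = pqqpp$q
  rot[2] = qqpp$qp
  rot[3] = qpp$qpq
  rot[4] = pp$qpqq
  rot[5] = p$qpqqp
  rot[6] = $qpqqpp
Sorted (with $ < everything):
  sorted[0] = $qpqqpp
  sorted[1] = p$qpqqp
  sorted[2] = pp$qpqq
  sorted[3] = pqqpp$q
  sorted[4] = qpp$qpq
  sorted[5] = qpqqpp$
  sorted[6] = qqpp$qp
sorted[1] = p$qpqqp

Answer: p$qpqqp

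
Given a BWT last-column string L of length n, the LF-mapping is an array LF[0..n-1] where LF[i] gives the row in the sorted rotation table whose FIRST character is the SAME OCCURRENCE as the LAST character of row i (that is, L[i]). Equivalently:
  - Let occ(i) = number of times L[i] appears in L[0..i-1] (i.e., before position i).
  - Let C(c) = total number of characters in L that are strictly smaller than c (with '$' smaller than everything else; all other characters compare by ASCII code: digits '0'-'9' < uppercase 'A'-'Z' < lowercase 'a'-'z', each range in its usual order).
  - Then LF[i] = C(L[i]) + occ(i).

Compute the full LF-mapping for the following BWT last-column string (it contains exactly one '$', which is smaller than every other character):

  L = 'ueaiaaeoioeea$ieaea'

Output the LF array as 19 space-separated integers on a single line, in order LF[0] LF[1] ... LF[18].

Answer: 18 7 1 13 2 3 8 16 14 17 9 10 4 0 15 11 5 12 6

Derivation:
Char counts: '$':1, 'a':6, 'e':6, 'i':3, 'o':2, 'u':1
C (first-col start): C('$')=0, C('a')=1, C('e')=7, C('i')=13, C('o')=16, C('u')=18
L[0]='u': occ=0, LF[0]=C('u')+0=18+0=18
L[1]='e': occ=0, LF[1]=C('e')+0=7+0=7
L[2]='a': occ=0, LF[2]=C('a')+0=1+0=1
L[3]='i': occ=0, LF[3]=C('i')+0=13+0=13
L[4]='a': occ=1, LF[4]=C('a')+1=1+1=2
L[5]='a': occ=2, LF[5]=C('a')+2=1+2=3
L[6]='e': occ=1, LF[6]=C('e')+1=7+1=8
L[7]='o': occ=0, LF[7]=C('o')+0=16+0=16
L[8]='i': occ=1, LF[8]=C('i')+1=13+1=14
L[9]='o': occ=1, LF[9]=C('o')+1=16+1=17
L[10]='e': occ=2, LF[10]=C('e')+2=7+2=9
L[11]='e': occ=3, LF[11]=C('e')+3=7+3=10
L[12]='a': occ=3, LF[12]=C('a')+3=1+3=4
L[13]='$': occ=0, LF[13]=C('$')+0=0+0=0
L[14]='i': occ=2, LF[14]=C('i')+2=13+2=15
L[15]='e': occ=4, LF[15]=C('e')+4=7+4=11
L[16]='a': occ=4, LF[16]=C('a')+4=1+4=5
L[17]='e': occ=5, LF[17]=C('e')+5=7+5=12
L[18]='a': occ=5, LF[18]=C('a')+5=1+5=6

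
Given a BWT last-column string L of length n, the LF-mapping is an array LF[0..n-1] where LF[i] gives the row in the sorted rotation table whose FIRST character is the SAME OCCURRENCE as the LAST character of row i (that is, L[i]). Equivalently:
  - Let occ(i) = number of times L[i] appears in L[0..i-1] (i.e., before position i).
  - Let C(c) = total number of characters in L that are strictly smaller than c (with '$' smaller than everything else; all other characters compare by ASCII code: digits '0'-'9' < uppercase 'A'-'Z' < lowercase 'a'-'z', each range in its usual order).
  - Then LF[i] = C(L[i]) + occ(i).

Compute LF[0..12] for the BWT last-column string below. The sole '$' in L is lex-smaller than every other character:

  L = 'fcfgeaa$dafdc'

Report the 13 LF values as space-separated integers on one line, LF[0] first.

Char counts: '$':1, 'a':3, 'c':2, 'd':2, 'e':1, 'f':3, 'g':1
C (first-col start): C('$')=0, C('a')=1, C('c')=4, C('d')=6, C('e')=8, C('f')=9, C('g')=12
L[0]='f': occ=0, LF[0]=C('f')+0=9+0=9
L[1]='c': occ=0, LF[1]=C('c')+0=4+0=4
L[2]='f': occ=1, LF[2]=C('f')+1=9+1=10
L[3]='g': occ=0, LF[3]=C('g')+0=12+0=12
L[4]='e': occ=0, LF[4]=C('e')+0=8+0=8
L[5]='a': occ=0, LF[5]=C('a')+0=1+0=1
L[6]='a': occ=1, LF[6]=C('a')+1=1+1=2
L[7]='$': occ=0, LF[7]=C('$')+0=0+0=0
L[8]='d': occ=0, LF[8]=C('d')+0=6+0=6
L[9]='a': occ=2, LF[9]=C('a')+2=1+2=3
L[10]='f': occ=2, LF[10]=C('f')+2=9+2=11
L[11]='d': occ=1, LF[11]=C('d')+1=6+1=7
L[12]='c': occ=1, LF[12]=C('c')+1=4+1=5

Answer: 9 4 10 12 8 1 2 0 6 3 11 7 5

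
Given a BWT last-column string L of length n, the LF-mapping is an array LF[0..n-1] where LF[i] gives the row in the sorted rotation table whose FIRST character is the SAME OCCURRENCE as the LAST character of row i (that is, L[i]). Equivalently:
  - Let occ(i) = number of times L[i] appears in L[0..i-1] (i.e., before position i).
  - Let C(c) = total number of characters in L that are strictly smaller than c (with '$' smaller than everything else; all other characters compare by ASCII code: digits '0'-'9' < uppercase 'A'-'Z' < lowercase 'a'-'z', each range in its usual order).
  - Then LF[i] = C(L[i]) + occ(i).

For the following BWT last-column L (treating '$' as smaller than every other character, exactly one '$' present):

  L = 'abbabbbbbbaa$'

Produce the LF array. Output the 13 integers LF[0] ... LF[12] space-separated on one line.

Char counts: '$':1, 'a':4, 'b':8
C (first-col start): C('$')=0, C('a')=1, C('b')=5
L[0]='a': occ=0, LF[0]=C('a')+0=1+0=1
L[1]='b': occ=0, LF[1]=C('b')+0=5+0=5
L[2]='b': occ=1, LF[2]=C('b')+1=5+1=6
L[3]='a': occ=1, LF[3]=C('a')+1=1+1=2
L[4]='b': occ=2, LF[4]=C('b')+2=5+2=7
L[5]='b': occ=3, LF[5]=C('b')+3=5+3=8
L[6]='b': occ=4, LF[6]=C('b')+4=5+4=9
L[7]='b': occ=5, LF[7]=C('b')+5=5+5=10
L[8]='b': occ=6, LF[8]=C('b')+6=5+6=11
L[9]='b': occ=7, LF[9]=C('b')+7=5+7=12
L[10]='a': occ=2, LF[10]=C('a')+2=1+2=3
L[11]='a': occ=3, LF[11]=C('a')+3=1+3=4
L[12]='$': occ=0, LF[12]=C('$')+0=0+0=0

Answer: 1 5 6 2 7 8 9 10 11 12 3 4 0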